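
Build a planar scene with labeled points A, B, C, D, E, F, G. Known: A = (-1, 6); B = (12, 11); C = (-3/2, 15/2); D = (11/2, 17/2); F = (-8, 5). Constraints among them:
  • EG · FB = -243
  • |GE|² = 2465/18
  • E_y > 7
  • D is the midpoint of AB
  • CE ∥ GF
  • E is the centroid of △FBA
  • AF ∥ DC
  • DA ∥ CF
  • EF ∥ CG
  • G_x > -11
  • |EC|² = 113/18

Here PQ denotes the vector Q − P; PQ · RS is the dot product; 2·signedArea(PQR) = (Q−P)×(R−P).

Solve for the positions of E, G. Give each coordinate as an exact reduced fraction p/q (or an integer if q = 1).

1. E_x = 1  [E is the centroid of △FBA]
2. E_y = 22/3  [E is the centroid of △FBA]
   → E = (1, 22/3)
3. G_x = -21/2  [CE ∥ GF ∩ EF ∥ CG]
4. G_y = 31/6  [CE ∥ GF ∩ EF ∥ CG]
   → G = (-21/2, 31/6)

E = (1, 22/3)
G = (-21/2, 31/6)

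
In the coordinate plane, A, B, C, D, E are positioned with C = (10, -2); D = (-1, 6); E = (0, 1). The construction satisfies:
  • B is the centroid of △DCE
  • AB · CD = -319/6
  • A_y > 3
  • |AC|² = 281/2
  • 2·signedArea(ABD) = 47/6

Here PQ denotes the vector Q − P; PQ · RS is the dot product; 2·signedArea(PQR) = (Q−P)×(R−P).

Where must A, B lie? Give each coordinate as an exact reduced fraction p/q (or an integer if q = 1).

1. B_x = 3  [B is the centroid of △DCE]
2. B_y = 5/3  [B is the centroid of △DCE]
   → B = (3, 5/3)
3. A_x = -1/2  [2·signedArea(ABD) = 47/6 ∩ AB · CD = -319/6]
4. A_y = 7/2  [2·signedArea(ABD) = 47/6 ∩ AB · CD = -319/6]
   → A = (-1/2, 7/2)

A = (-1/2, 7/2)
B = (3, 5/3)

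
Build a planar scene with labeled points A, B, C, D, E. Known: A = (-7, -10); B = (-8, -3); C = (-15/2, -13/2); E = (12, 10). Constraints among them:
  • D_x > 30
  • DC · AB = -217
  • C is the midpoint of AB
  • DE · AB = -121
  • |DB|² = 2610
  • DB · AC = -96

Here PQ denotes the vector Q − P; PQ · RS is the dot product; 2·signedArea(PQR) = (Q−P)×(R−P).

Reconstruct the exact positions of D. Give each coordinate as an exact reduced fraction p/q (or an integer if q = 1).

D = (31, 30)

1. D_x = 31  [line 1·x + -7·y + 179 = 0 ∩ |DB|² = 2610]
2. D_y = 30  [line 1·x + -7·y + 179 = 0 ∩ |DB|² = 2610]
   → D = (31, 30)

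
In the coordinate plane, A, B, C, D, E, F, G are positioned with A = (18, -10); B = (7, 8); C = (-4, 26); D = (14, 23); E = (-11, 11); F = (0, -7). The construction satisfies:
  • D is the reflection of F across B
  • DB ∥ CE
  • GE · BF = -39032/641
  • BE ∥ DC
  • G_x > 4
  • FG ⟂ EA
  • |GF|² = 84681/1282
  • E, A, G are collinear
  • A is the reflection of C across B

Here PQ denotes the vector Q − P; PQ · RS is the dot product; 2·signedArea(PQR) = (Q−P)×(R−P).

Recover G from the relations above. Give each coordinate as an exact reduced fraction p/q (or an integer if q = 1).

G = (6111/1282, -535/1282)

1. G_x = 6111/1282  [E, A, G are collinear ∩ FG ⟂ EA]
2. G_y = -535/1282  [E, A, G are collinear ∩ FG ⟂ EA]
   → G = (6111/1282, -535/1282)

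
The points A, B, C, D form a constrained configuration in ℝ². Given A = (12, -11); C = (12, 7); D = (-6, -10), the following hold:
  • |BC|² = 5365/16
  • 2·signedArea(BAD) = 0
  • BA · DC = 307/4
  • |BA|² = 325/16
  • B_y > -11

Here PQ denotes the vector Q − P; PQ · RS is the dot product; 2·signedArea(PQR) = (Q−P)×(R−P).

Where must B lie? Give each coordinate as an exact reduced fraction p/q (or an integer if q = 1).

1. B_x = 15/2  [2·signedArea(BAD) = 0 ∩ BA · DC = 307/4]
2. B_y = -43/4  [2·signedArea(BAD) = 0 ∩ BA · DC = 307/4]
   → B = (15/2, -43/4)

B = (15/2, -43/4)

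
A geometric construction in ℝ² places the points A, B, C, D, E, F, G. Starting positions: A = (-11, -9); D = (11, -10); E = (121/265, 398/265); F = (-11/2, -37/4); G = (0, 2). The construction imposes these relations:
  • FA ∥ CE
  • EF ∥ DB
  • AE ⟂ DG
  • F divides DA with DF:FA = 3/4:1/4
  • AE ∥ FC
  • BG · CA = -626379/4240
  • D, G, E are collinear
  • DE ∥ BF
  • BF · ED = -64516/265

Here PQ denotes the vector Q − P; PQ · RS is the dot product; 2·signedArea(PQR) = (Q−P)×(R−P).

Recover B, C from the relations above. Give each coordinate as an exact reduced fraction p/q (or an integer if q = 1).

1. B_x = 2673/530  [DE ∥ BF ∩ EF ∥ DB]
2. B_y = -21997/1060  [DE ∥ BF ∩ EF ∥ DB]
   → B = (2673/530, -21997/1060)
3. C_x = 3157/530  [FA ∥ CE ∩ AE ∥ FC]
4. C_y = 1327/1060  [FA ∥ CE ∩ AE ∥ FC]
   → C = (3157/530, 1327/1060)

B = (2673/530, -21997/1060)
C = (3157/530, 1327/1060)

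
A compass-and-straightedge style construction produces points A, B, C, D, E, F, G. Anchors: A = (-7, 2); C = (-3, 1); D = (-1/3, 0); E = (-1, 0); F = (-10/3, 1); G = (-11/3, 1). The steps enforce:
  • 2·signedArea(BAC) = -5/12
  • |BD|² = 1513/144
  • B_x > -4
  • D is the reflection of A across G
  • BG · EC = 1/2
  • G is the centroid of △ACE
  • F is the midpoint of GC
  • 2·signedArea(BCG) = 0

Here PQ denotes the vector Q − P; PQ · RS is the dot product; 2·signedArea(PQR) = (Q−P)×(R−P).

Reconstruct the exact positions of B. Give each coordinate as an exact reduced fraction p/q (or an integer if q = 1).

B = (-41/12, 1)

1. B_x = -41/12  [2·signedArea(BCG) = 0 ∩ 2·signedArea(BAC) = -5/12]
2. B_y = 1  [2·signedArea(BCG) = 0 ∩ 2·signedArea(BAC) = -5/12]
   → B = (-41/12, 1)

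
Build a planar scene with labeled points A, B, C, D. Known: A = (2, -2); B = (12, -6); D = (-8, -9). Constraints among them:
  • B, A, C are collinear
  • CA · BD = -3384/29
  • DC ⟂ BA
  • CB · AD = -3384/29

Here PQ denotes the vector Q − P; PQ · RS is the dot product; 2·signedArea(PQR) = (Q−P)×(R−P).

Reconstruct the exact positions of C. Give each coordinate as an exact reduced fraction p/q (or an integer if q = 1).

1. C_x = -122/29  [B, A, C are collinear ∩ DC ⟂ BA]
2. C_y = 14/29  [B, A, C are collinear ∩ DC ⟂ BA]
   → C = (-122/29, 14/29)

C = (-122/29, 14/29)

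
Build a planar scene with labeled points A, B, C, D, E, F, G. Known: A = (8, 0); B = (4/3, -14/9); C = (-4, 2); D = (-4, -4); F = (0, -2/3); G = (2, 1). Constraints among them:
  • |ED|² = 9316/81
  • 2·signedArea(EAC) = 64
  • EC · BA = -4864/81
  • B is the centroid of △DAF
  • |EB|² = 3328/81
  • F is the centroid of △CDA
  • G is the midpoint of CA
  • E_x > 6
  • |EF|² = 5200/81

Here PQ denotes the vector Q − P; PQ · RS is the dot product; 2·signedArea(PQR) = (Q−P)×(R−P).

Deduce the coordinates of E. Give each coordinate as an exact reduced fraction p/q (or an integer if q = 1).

1. E_x = 20/3  [2·signedArea(EAC) = 64 ∩ EC · BA = -4864/81]
2. E_y = -46/9  [2·signedArea(EAC) = 64 ∩ EC · BA = -4864/81]
   → E = (20/3, -46/9)

E = (20/3, -46/9)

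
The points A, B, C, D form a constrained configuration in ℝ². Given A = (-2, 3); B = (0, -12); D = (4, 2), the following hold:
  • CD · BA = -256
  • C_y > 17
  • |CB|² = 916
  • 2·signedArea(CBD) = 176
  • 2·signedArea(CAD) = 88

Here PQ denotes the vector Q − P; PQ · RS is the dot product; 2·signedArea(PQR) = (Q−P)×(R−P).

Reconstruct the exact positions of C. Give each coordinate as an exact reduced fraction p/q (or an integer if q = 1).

C = (-4, 18)

1. C_x = -4  [2·signedArea(CBD) = 176 ∩ CD · BA = -256]
2. C_y = 18  [2·signedArea(CBD) = 176 ∩ CD · BA = -256]
   → C = (-4, 18)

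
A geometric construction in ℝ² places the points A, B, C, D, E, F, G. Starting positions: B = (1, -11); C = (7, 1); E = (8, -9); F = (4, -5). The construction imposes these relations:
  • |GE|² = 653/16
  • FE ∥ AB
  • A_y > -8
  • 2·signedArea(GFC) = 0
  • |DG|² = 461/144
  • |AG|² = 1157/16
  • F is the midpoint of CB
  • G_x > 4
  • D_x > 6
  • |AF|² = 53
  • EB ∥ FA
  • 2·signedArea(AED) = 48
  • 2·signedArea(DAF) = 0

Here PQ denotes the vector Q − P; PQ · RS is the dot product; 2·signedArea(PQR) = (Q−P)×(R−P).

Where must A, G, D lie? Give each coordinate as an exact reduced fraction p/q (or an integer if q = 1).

1. A_x = -3  [FE ∥ AB ∩ EB ∥ FA]
2. A_y = -7  [FE ∥ AB ∩ EB ∥ FA]
   → A = (-3, -7)
3. G_x = 19/4  [line -6·x + 3·y + 39 = 0 ∩ |GE|² = 653/16]
4. G_y = -7/2  [line -6·x + 3·y + 39 = 0 ∩ |GE|² = 653/16]
   → G = (19/4, -7/2)
5. D_x = 19/3  [2·signedArea(DAF) = 0 ∩ 2·signedArea(AED) = 48]
6. D_y = -13/3  [2·signedArea(DAF) = 0 ∩ 2·signedArea(AED) = 48]
   → D = (19/3, -13/3)

A = (-3, -7)
D = (19/3, -13/3)
G = (19/4, -7/2)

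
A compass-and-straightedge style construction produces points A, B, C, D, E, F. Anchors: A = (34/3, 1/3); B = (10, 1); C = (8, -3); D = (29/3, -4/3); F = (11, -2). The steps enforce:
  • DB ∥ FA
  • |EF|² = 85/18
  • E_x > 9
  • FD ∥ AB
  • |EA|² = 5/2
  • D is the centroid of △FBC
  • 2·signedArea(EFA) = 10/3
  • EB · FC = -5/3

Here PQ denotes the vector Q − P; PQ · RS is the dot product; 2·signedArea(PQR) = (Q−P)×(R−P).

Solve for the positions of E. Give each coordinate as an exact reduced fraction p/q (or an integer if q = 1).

E = (59/6, -1/6)

1. E_x = 59/6  [2·signedArea(EFA) = 10/3 ∩ EB · FC = -5/3]
2. E_y = -1/6  [2·signedArea(EFA) = 10/3 ∩ EB · FC = -5/3]
   → E = (59/6, -1/6)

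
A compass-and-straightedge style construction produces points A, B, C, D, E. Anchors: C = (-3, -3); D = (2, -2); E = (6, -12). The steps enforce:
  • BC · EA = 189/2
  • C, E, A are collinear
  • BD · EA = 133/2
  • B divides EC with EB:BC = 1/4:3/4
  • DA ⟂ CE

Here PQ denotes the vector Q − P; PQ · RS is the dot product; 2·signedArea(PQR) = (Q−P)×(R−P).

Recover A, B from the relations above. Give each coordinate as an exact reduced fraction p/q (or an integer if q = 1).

A = (-1, -5)
B = (15/4, -39/4)

1. A_x = -1  [C, E, A are collinear ∩ DA ⟂ CE]
2. A_y = -5  [C, E, A are collinear ∩ DA ⟂ CE]
   → A = (-1, -5)
3. B_x = 15/4  [B divides EC with EB:BC = 1/4:3/4]
4. B_y = -39/4  [B divides EC with EB:BC = 1/4:3/4]
   → B = (15/4, -39/4)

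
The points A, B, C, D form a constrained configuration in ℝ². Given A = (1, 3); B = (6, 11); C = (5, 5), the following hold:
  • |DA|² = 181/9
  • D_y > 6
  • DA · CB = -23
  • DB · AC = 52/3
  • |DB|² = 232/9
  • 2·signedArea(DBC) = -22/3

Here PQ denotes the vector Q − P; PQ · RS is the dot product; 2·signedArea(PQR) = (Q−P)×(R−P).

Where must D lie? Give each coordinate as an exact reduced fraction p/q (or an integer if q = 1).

D = (4, 19/3)

1. D_x = 4  [DA · CB = -23 ∩ DB · AC = 52/3]
2. D_y = 19/3  [DA · CB = -23 ∩ DB · AC = 52/3]
   → D = (4, 19/3)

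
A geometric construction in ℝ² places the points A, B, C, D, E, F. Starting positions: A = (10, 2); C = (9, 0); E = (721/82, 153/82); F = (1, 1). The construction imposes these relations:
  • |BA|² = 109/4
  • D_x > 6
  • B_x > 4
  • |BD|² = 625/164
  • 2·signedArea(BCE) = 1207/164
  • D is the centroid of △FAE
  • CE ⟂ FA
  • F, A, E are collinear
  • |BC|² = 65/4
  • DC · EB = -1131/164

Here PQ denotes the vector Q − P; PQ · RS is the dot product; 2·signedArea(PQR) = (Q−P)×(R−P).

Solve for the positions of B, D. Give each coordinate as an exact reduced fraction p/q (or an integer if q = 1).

1. D_x = 541/82  [D is the centroid of △FAE]
2. D_y = 133/82  [D is the centroid of △FAE]
   → D = (541/82, 133/82)
3. B_x = 5  [2·signedArea(BCE) = 1207/164 ∩ DC · EB = -1131/164]
4. B_y = 1/2  [2·signedArea(BCE) = 1207/164 ∩ DC · EB = -1131/164]
   → B = (5, 1/2)

B = (5, 1/2)
D = (541/82, 133/82)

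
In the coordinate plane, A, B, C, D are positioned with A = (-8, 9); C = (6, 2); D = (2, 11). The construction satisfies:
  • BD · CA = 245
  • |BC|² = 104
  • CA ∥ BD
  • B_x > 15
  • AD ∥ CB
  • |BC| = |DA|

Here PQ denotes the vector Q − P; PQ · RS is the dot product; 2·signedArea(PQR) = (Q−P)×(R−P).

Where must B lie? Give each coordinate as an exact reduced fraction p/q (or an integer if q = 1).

1. B_x = 16  [CA ∥ BD ∩ AD ∥ CB]
2. B_y = 4  [CA ∥ BD ∩ AD ∥ CB]
   → B = (16, 4)

B = (16, 4)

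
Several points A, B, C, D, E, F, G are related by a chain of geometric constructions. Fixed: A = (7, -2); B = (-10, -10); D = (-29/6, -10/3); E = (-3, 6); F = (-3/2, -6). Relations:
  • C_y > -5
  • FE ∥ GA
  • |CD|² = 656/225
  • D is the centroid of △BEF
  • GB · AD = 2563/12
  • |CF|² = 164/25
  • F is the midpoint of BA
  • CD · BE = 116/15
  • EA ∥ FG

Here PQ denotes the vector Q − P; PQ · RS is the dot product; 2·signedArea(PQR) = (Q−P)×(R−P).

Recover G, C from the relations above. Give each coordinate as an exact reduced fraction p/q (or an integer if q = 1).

1. G_x = 17/2  [FE ∥ GA ∩ EA ∥ FG]
2. G_y = -14  [FE ∥ GA ∩ EA ∥ FG]
   → G = (17/2, -14)
3. C_x = -7/2  [line -7·x + -16·y + -949/10 = 0 ∩ |CF|² = 164/25]
4. C_y = -22/5  [line -7·x + -16·y + -949/10 = 0 ∩ |CF|² = 164/25]
   → C = (-7/2, -22/5)

C = (-7/2, -22/5)
G = (17/2, -14)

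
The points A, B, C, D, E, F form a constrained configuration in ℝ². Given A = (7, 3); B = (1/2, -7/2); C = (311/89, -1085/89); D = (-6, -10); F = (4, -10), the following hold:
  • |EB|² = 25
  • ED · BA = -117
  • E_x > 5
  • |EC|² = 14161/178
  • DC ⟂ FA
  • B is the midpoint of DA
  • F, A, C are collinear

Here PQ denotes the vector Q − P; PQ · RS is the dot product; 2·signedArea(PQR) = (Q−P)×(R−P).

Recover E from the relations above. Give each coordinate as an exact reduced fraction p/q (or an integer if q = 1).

E = (11/2, -7/2)

1. E_x = 11/2  [line -13/2·x + -13/2·y + 13 = 0 ∩ |EB|² = 25]
2. E_y = -7/2  [line -13/2·x + -13/2·y + 13 = 0 ∩ |EB|² = 25]
   → E = (11/2, -7/2)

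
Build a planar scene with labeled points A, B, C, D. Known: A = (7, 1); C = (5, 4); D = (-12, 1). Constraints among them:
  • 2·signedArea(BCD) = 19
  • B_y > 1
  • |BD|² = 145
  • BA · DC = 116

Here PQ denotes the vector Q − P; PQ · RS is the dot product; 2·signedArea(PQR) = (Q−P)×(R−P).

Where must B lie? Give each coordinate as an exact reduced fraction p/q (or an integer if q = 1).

1. B_x = 0  [2·signedArea(BCD) = 19 ∩ BA · DC = 116]
2. B_y = 2  [2·signedArea(BCD) = 19 ∩ BA · DC = 116]
   → B = (0, 2)

B = (0, 2)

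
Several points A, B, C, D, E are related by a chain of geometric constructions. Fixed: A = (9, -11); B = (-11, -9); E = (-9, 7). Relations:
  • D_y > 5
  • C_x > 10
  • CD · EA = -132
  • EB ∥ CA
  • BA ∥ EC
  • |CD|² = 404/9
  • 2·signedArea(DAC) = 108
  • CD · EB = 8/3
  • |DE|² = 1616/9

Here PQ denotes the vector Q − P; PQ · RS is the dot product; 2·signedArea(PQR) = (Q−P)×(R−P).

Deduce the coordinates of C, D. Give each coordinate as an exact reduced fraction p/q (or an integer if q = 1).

1. C_x = 11  [EB ∥ CA ∩ BA ∥ EC]
2. C_y = 5  [EB ∥ CA ∩ BA ∥ EC]
   → C = (11, 5)
3. D_x = 13/3  [2·signedArea(DAC) = 108 ∩ CD · EB = 8/3]
4. D_y = 17/3  [2·signedArea(DAC) = 108 ∩ CD · EB = 8/3]
   → D = (13/3, 17/3)

C = (11, 5)
D = (13/3, 17/3)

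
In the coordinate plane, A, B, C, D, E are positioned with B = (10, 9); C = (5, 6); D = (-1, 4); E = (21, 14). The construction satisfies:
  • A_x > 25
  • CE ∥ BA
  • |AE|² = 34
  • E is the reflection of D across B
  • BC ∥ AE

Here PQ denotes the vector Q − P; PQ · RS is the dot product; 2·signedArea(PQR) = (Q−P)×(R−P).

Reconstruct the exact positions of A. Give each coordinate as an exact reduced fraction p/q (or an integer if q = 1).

1. A_x = 26  [BC ∥ AE ∩ CE ∥ BA]
2. A_y = 17  [BC ∥ AE ∩ CE ∥ BA]
   → A = (26, 17)

A = (26, 17)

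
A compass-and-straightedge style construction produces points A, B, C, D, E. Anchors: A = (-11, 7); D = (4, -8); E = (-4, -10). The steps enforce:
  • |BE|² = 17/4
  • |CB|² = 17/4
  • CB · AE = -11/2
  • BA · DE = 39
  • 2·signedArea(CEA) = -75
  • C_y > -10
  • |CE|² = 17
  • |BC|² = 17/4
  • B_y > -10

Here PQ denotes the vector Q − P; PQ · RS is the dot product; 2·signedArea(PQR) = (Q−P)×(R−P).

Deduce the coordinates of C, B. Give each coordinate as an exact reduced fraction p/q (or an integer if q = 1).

1. B_x = -2  [line 8·x + 2·y + 35 = 0 ∩ |BE|² = 17/4]
2. B_y = -19/2  [line 8·x + 2·y + 35 = 0 ∩ |BE|² = 17/4]
   → B = (-2, -19/2)
3. C_x = 0  [2·signedArea(CEA) = -75 ∩ CB · AE = -11/2]
4. C_y = -9  [2·signedArea(CEA) = -75 ∩ CB · AE = -11/2]
   → C = (0, -9)

B = (-2, -19/2)
C = (0, -9)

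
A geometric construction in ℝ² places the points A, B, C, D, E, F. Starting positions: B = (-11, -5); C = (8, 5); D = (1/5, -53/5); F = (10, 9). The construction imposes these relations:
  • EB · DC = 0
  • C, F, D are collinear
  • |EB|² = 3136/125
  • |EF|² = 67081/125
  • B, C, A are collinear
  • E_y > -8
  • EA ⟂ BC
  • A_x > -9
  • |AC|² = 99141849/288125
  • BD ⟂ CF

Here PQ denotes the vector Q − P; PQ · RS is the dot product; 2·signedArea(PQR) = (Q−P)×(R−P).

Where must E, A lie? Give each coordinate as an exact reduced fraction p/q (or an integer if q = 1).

1. E_x = -163/25  [line -39/5·x + -78/5·y + -819/5 = 0 ∩ |EF|² = 67081/125]
2. E_y = -181/25  [line -39/5·x + -78/5·y + -819/5 = 0 ∩ |EF|² = 67081/125]
   → E = (-163/25, -181/25)
3. A_x = -96983/11525  [B, C, A are collinear ∩ EA ⟂ BC]
4. A_y = -8389/2305  [B, C, A are collinear ∩ EA ⟂ BC]
   → A = (-96983/11525, -8389/2305)

A = (-96983/11525, -8389/2305)
E = (-163/25, -181/25)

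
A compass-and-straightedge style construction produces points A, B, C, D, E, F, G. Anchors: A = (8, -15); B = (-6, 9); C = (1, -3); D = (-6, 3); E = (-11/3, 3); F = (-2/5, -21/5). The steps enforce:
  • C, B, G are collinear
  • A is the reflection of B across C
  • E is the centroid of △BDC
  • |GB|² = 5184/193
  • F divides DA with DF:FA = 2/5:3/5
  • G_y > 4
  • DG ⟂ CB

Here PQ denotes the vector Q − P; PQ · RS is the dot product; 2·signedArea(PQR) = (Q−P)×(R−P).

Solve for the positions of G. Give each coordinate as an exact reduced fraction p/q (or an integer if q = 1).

G = (-654/193, 873/193)

1. G_x = -654/193  [C, B, G are collinear ∩ DG ⟂ CB]
2. G_y = 873/193  [C, B, G are collinear ∩ DG ⟂ CB]
   → G = (-654/193, 873/193)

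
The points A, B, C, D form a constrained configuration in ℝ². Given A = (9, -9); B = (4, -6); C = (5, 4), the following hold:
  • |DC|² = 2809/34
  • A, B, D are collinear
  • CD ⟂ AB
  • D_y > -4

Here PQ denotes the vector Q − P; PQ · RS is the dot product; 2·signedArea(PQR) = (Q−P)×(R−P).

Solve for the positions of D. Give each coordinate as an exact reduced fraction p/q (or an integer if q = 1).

D = (11/34, -129/34)

1. D_x = 11/34  [A, B, D are collinear ∩ CD ⟂ AB]
2. D_y = -129/34  [A, B, D are collinear ∩ CD ⟂ AB]
   → D = (11/34, -129/34)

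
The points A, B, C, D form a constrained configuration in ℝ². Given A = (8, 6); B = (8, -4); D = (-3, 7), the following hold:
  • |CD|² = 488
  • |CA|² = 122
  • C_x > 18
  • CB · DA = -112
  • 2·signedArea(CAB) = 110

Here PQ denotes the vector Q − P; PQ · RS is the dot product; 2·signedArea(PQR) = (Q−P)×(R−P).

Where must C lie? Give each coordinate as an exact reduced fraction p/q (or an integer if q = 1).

1. C_x = 19  [CB · DA = -112 ∩ 2·signedArea(CAB) = 110]
2. C_y = 5  [CB · DA = -112 ∩ 2·signedArea(CAB) = 110]
   → C = (19, 5)

C = (19, 5)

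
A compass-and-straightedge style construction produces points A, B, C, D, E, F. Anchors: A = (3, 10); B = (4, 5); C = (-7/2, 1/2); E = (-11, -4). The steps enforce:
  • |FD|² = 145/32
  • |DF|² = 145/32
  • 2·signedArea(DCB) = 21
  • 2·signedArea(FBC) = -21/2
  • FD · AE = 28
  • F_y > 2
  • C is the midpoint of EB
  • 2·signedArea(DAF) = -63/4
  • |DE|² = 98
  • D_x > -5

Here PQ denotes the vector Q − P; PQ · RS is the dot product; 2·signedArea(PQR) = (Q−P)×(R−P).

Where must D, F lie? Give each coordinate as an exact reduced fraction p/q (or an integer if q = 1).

1. D_x = -4  [line -9/2·x + 15/2·y + -81/2 = 0 ∩ |DE|² = 98]
2. D_y = 3  [line -9/2·x + 15/2·y + -81/2 = 0 ∩ |DE|² = 98]
   → D = (-4, 3)
3. F_x = -15/8  [2·signedArea(DAF) = -63/4 ∩ 2·signedArea(FBC) = -21/2]
4. F_y = 23/8  [2·signedArea(DAF) = -63/4 ∩ 2·signedArea(FBC) = -21/2]
   → F = (-15/8, 23/8)

D = (-4, 3)
F = (-15/8, 23/8)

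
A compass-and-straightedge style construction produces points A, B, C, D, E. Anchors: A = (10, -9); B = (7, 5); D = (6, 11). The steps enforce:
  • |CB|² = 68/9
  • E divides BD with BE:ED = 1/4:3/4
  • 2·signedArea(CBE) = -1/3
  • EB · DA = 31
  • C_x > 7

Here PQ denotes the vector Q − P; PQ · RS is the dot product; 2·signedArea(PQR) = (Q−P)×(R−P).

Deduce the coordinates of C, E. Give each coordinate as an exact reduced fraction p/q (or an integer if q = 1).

1. E_x = 27/4  [E divides BD with BE:ED = 1/4:3/4]
2. E_y = 13/2  [E divides BD with BE:ED = 1/4:3/4]
   → E = (27/4, 13/2)
3. C_x = 23/3  [line -3/2·x + -1/4·y + 145/12 = 0 ∩ |CB|² = 68/9]
4. C_y = 7/3  [line -3/2·x + -1/4·y + 145/12 = 0 ∩ |CB|² = 68/9]
   → C = (23/3, 7/3)

C = (23/3, 7/3)
E = (27/4, 13/2)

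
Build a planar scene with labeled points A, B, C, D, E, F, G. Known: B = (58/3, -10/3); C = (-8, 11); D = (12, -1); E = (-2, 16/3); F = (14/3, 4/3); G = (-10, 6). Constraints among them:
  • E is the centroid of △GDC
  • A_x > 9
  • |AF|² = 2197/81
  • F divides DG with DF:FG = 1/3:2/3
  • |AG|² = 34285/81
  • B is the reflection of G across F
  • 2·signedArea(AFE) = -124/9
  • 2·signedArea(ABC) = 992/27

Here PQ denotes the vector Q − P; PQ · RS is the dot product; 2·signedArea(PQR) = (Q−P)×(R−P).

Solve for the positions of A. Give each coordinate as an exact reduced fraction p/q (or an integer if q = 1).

A = (88/9, 1/3)

1. A_x = 88/9  [2·signedArea(ABC) = 992/27 ∩ 2·signedArea(AFE) = -124/9]
2. A_y = 1/3  [2·signedArea(ABC) = 992/27 ∩ 2·signedArea(AFE) = -124/9]
   → A = (88/9, 1/3)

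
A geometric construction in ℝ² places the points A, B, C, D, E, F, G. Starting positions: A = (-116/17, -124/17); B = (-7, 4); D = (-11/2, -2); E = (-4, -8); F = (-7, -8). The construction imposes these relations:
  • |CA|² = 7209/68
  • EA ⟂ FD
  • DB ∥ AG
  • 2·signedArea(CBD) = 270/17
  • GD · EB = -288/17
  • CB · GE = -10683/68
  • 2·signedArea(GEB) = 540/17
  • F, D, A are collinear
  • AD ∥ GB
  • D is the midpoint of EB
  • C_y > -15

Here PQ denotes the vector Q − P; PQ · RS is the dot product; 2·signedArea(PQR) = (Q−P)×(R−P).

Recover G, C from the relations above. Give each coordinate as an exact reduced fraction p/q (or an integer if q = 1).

1. G_x = -283/34  [AD ∥ GB ∩ DB ∥ AG]
2. G_y = -22/17  [AD ∥ GB ∩ DB ∥ AG]
   → G = (-283/34, -22/17)
3. C_x = 11/34  [2·signedArea(CBD) = 270/17 ∩ CB · GE = -10683/68]
4. C_y = -250/17  [2·signedArea(CBD) = 270/17 ∩ CB · GE = -10683/68]
   → C = (11/34, -250/17)

C = (11/34, -250/17)
G = (-283/34, -22/17)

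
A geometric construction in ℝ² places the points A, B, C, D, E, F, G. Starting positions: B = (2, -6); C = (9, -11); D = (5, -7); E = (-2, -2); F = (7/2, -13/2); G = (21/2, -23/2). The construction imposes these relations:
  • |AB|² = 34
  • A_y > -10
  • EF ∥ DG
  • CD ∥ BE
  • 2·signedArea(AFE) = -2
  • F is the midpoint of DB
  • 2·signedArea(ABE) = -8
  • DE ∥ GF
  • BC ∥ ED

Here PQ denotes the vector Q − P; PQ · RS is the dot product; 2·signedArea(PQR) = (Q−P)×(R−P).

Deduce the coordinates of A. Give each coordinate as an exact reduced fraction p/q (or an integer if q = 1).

A = (7, -9)

1. A_x = 7  [2·signedArea(AFE) = -2 ∩ 2·signedArea(ABE) = -8]
2. A_y = -9  [2·signedArea(AFE) = -2 ∩ 2·signedArea(ABE) = -8]
   → A = (7, -9)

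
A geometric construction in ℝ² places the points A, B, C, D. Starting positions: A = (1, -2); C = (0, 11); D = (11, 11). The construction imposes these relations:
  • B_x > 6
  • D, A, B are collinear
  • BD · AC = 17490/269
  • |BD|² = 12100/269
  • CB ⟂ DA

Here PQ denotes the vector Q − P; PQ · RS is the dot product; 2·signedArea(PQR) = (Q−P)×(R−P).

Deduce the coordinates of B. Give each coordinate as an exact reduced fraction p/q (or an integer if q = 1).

1. B_x = 1859/269  [D, A, B are collinear ∩ CB ⟂ DA]
2. B_y = 1529/269  [D, A, B are collinear ∩ CB ⟂ DA]
   → B = (1859/269, 1529/269)

B = (1859/269, 1529/269)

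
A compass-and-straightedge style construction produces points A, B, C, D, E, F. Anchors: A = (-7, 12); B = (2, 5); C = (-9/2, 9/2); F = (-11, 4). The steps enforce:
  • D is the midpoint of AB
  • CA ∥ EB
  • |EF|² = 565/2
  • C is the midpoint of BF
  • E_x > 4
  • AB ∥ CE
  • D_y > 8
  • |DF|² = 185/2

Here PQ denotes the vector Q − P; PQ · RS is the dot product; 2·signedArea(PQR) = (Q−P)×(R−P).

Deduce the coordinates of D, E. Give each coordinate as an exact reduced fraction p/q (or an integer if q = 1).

D = (-5/2, 17/2)
E = (9/2, -5/2)

1. D_x = -5/2  [D is the midpoint of AB]
2. D_y = 17/2  [D is the midpoint of AB]
   → D = (-5/2, 17/2)
3. E_x = 9/2  [CA ∥ EB ∩ AB ∥ CE]
4. E_y = -5/2  [CA ∥ EB ∩ AB ∥ CE]
   → E = (9/2, -5/2)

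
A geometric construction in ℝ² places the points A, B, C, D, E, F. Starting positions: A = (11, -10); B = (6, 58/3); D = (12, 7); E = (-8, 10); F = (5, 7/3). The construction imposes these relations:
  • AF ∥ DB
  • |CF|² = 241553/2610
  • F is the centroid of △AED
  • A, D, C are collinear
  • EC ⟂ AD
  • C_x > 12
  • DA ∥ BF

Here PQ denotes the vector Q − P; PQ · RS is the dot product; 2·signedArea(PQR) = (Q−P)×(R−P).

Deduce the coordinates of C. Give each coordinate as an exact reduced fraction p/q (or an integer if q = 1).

C = (3511/290, 2557/290)

1. C_x = 3511/290  [A, D, C are collinear ∩ EC ⟂ AD]
2. C_y = 2557/290  [A, D, C are collinear ∩ EC ⟂ AD]
   → C = (3511/290, 2557/290)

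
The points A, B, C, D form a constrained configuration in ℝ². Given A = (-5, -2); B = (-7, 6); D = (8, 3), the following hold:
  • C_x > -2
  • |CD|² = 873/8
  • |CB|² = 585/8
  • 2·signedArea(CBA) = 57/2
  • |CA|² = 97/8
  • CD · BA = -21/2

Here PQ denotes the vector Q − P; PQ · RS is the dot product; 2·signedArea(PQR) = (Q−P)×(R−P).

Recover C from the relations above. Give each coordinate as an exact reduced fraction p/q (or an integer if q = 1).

1. C_x = -7/4  [2·signedArea(CBA) = 57/2 ∩ CD · BA = -21/2]
2. C_y = -3/4  [2·signedArea(CBA) = 57/2 ∩ CD · BA = -21/2]
   → C = (-7/4, -3/4)

C = (-7/4, -3/4)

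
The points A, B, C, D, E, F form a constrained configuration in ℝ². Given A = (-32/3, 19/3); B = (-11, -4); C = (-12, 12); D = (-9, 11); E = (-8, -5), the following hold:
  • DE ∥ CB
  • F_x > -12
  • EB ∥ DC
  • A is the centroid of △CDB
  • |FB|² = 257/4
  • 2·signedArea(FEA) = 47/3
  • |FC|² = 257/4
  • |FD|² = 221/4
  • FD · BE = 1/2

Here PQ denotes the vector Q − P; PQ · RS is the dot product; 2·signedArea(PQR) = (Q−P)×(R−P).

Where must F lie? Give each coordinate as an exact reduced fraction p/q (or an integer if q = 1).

F = (-23/2, 4)

1. F_x = -23/2  [FD · BE = 1/2 ∩ 2·signedArea(FEA) = 47/3]
2. F_y = 4  [FD · BE = 1/2 ∩ 2·signedArea(FEA) = 47/3]
   → F = (-23/2, 4)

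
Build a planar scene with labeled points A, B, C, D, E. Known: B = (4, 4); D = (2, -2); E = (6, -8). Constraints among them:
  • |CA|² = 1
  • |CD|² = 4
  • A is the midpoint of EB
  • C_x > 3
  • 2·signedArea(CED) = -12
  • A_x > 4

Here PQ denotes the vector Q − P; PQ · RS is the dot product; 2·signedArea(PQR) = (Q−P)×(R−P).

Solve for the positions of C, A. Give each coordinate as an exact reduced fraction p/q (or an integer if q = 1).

1. C_x = 4  [line -6·x + -4·y + 16 = 0 ∩ |CD|² = 4]
2. C_y = -2  [line -6·x + -4·y + 16 = 0 ∩ |CD|² = 4]
   → C = (4, -2)
3. A_x = 5  [A is the midpoint of EB]
4. A_y = -2  [A is the midpoint of EB]
   → A = (5, -2)

A = (5, -2)
C = (4, -2)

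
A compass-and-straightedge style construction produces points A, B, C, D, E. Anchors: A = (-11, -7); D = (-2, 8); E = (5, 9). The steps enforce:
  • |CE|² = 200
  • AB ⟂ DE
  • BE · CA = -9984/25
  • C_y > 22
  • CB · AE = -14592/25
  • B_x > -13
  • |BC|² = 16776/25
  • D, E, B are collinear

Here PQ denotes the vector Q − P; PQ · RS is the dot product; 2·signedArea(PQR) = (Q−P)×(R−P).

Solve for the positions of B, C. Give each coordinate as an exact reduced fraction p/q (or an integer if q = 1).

B = (-323/25, 161/25)
C = (7, 23)

1. B_x = -323/25  [D, E, B are collinear ∩ AB ⟂ DE]
2. B_y = 161/25  [D, E, B are collinear ∩ AB ⟂ DE]
   → B = (-323/25, 161/25)
3. C_x = 7  [CB · AE = -14592/25 ∩ BE · CA = -9984/25]
4. C_y = 23  [CB · AE = -14592/25 ∩ BE · CA = -9984/25]
   → C = (7, 23)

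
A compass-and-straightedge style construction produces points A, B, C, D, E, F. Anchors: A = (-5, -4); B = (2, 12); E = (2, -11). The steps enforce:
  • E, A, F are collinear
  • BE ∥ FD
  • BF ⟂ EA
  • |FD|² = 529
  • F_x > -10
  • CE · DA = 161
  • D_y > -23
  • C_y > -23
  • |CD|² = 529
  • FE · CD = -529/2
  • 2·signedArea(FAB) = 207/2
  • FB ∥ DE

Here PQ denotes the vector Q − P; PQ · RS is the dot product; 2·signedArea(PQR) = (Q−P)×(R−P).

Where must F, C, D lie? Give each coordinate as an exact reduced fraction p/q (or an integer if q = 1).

C = (27/2, -45/2)
D = (-19/2, -45/2)
F = (-19/2, 1/2)

1. F_x = -19/2  [E, A, F are collinear ∩ BF ⟂ EA]
2. F_y = 1/2  [E, A, F are collinear ∩ BF ⟂ EA]
   → F = (-19/2, 1/2)
3. D_x = -19/2  [FB ∥ DE ∩ BE ∥ FD]
4. D_y = -45/2  [FB ∥ DE ∩ BE ∥ FD]
   → D = (-19/2, -45/2)
5. C_x = 27/2  [CE · DA = 161 ∩ FE · CD = -529/2]
6. C_y = -45/2  [CE · DA = 161 ∩ FE · CD = -529/2]
   → C = (27/2, -45/2)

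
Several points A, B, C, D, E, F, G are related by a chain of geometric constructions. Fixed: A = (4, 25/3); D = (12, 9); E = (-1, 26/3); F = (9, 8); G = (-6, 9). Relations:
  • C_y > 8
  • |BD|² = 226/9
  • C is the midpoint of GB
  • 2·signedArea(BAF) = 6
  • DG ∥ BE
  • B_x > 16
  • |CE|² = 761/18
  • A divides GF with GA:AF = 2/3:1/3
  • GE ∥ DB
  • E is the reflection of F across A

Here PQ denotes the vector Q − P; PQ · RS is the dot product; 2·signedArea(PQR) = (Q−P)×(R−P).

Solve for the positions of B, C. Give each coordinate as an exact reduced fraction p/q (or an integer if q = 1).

1. B_x = 17  [DG ∥ BE ∩ GE ∥ DB]
2. B_y = 26/3  [DG ∥ BE ∩ GE ∥ DB]
   → B = (17, 26/3)
3. C_x = 11/2  [C is the midpoint of GB]
4. C_y = 53/6  [C is the midpoint of GB]
   → C = (11/2, 53/6)

B = (17, 26/3)
C = (11/2, 53/6)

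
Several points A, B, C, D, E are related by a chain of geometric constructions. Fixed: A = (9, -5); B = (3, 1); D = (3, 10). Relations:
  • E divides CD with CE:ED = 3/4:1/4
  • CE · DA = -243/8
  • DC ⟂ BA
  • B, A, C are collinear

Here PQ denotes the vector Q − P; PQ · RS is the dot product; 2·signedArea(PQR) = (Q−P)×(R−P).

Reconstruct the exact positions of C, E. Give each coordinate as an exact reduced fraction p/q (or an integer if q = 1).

1. C_x = -3/2  [B, A, C are collinear ∩ DC ⟂ BA]
2. C_y = 11/2  [B, A, C are collinear ∩ DC ⟂ BA]
   → C = (-3/2, 11/2)
3. E_x = 15/8  [E divides CD with CE:ED = 3/4:1/4]
4. E_y = 71/8  [E divides CD with CE:ED = 3/4:1/4]
   → E = (15/8, 71/8)

C = (-3/2, 11/2)
E = (15/8, 71/8)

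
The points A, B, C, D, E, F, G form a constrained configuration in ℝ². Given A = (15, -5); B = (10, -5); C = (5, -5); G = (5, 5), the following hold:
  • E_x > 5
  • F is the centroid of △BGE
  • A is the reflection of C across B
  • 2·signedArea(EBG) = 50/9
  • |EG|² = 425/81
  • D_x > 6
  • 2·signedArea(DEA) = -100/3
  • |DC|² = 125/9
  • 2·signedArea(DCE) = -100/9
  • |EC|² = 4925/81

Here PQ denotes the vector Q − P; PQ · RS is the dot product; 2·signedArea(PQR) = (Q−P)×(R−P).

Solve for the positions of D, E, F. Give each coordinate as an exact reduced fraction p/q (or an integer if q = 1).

D = (20/3, -5/3)
E = (50/9, 25/9)
F = (185/27, 25/27)

1. E_x = 50/9  [line -10·x + -5·y + 625/9 = 0 ∩ |EG|² = 425/81]
2. E_y = 25/9  [line -10·x + -5·y + 625/9 = 0 ∩ |EG|² = 425/81]
   → E = (50/9, 25/9)
3. F_x = 185/27  [F is the centroid of △BGE]
4. F_y = 25/27  [F is the centroid of △BGE]
   → F = (185/27, 25/27)
5. D_x = 20/3  [2·signedArea(DCE) = -100/9 ∩ 2·signedArea(DEA) = -100/3]
6. D_y = -5/3  [2·signedArea(DCE) = -100/9 ∩ 2·signedArea(DEA) = -100/3]
   → D = (20/3, -5/3)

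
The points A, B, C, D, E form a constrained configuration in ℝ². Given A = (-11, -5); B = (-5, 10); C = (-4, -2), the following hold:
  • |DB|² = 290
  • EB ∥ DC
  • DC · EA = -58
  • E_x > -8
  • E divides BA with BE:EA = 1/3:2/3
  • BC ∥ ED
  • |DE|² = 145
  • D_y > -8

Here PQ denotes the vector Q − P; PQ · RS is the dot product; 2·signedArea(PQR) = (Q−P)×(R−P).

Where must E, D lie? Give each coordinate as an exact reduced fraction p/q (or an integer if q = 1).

D = (-6, -7)
E = (-7, 5)

1. E_x = -7  [E divides BA with BE:EA = 1/3:2/3]
2. E_y = 5  [E divides BA with BE:EA = 1/3:2/3]
   → E = (-7, 5)
3. D_x = -6  [EB ∥ DC ∩ BC ∥ ED]
4. D_y = -7  [EB ∥ DC ∩ BC ∥ ED]
   → D = (-6, -7)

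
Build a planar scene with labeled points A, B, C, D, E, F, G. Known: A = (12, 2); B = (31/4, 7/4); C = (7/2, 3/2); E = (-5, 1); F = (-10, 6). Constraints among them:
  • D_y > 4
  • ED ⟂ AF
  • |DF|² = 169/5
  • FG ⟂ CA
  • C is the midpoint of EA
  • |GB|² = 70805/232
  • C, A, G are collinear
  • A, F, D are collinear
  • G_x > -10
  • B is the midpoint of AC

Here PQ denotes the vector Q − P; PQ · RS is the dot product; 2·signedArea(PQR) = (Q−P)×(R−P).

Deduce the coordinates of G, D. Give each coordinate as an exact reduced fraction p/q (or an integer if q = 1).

1. G_x = -281/29  [C, A, G are collinear ∩ FG ⟂ CA]
2. G_y = 21/29  [C, A, G are collinear ∩ FG ⟂ CA]
   → G = (-281/29, 21/29)
3. D_x = -107/25  [A, F, D are collinear ∩ ED ⟂ AF]
4. D_y = 124/25  [A, F, D are collinear ∩ ED ⟂ AF]
   → D = (-107/25, 124/25)

D = (-107/25, 124/25)
G = (-281/29, 21/29)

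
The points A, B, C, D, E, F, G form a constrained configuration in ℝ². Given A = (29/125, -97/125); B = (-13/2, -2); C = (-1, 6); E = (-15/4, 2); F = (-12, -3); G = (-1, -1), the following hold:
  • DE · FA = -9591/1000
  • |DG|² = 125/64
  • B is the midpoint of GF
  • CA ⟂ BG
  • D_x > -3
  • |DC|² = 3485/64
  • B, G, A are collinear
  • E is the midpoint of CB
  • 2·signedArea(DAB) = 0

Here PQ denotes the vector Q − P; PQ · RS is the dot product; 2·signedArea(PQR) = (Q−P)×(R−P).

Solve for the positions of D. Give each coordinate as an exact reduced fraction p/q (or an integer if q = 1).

1. D_x = -19/8  [2·signedArea(DAB) = 0 ∩ DE · FA = -9591/1000]
2. D_y = -5/4  [2·signedArea(DAB) = 0 ∩ DE · FA = -9591/1000]
   → D = (-19/8, -5/4)

D = (-19/8, -5/4)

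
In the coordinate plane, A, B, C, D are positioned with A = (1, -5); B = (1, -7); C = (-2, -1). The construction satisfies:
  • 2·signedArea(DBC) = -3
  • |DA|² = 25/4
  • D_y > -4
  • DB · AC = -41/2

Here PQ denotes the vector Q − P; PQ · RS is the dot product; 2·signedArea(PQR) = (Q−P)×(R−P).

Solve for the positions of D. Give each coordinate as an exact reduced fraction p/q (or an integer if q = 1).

D = (-1/2, -3)

1. D_x = -1/2  [DB · AC = -41/2 ∩ 2·signedArea(DBC) = -3]
2. D_y = -3  [DB · AC = -41/2 ∩ 2·signedArea(DBC) = -3]
   → D = (-1/2, -3)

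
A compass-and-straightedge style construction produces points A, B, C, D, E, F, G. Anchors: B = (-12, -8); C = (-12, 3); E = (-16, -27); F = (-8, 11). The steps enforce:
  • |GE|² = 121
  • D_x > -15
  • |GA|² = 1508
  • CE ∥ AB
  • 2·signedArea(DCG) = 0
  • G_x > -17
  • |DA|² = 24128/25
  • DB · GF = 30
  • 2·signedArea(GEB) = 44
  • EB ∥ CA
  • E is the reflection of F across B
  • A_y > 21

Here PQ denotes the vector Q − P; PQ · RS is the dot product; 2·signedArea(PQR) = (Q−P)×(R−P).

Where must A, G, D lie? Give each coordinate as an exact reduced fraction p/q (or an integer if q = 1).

A = (-8, 22)
D = (-72/5, -42/5)
G = (-16, -16)

1. A_x = -8  [CE ∥ AB ∩ EB ∥ CA]
2. A_y = 22  [CE ∥ AB ∩ EB ∥ CA]
   → A = (-8, 22)
3. G_x = -16  [line -19·x + 4·y + -240 = 0 ∩ |GE|² = 121]
4. G_y = -16  [line -19·x + 4·y + -240 = 0 ∩ |GE|² = 121]
   → G = (-16, -16)
5. D_x = -72/5  [2·signedArea(DCG) = 0 ∩ DB · GF = 30]
6. D_y = -42/5  [2·signedArea(DCG) = 0 ∩ DB · GF = 30]
   → D = (-72/5, -42/5)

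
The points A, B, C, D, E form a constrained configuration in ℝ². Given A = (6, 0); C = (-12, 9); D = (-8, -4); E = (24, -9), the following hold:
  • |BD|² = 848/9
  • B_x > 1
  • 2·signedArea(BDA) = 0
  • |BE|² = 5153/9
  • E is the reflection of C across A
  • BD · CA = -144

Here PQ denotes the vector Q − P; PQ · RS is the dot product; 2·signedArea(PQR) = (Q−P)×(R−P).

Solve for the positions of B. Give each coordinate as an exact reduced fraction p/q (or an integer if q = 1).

1. B_x = 4/3  [2·signedArea(BDA) = 0 ∩ BD · CA = -144]
2. B_y = -4/3  [2·signedArea(BDA) = 0 ∩ BD · CA = -144]
   → B = (4/3, -4/3)

B = (4/3, -4/3)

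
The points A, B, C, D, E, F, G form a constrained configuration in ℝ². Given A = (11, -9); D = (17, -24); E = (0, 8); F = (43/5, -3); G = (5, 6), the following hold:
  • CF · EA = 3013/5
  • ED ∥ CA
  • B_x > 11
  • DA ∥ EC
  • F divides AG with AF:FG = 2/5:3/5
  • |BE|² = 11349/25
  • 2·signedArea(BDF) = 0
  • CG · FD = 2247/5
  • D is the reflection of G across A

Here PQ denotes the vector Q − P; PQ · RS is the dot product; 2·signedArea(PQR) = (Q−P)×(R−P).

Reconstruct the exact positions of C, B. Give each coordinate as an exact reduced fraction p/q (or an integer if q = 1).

B = (57/5, -10)
C = (-6, 23)

1. C_x = -6  [ED ∥ CA ∩ DA ∥ EC]
2. C_y = 23  [ED ∥ CA ∩ DA ∥ EC]
   → C = (-6, 23)
3. B_x = 57/5  [line -21·x + -42/5·y + 777/5 = 0 ∩ |BE|² = 11349/25]
4. B_y = -10  [line -21·x + -42/5·y + 777/5 = 0 ∩ |BE|² = 11349/25]
   → B = (57/5, -10)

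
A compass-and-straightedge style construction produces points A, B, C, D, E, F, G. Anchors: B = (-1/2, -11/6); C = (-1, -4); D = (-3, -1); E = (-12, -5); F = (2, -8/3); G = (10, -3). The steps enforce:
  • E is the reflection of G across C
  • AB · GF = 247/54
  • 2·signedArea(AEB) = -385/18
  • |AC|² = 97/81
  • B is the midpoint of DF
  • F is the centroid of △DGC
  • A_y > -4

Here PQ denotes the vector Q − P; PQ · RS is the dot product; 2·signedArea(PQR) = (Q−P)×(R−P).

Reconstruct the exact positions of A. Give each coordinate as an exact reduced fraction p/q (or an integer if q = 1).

1. A_x = 0  [2·signedArea(AEB) = -385/18 ∩ AB · GF = 247/54]
2. A_y = -32/9  [2·signedArea(AEB) = -385/18 ∩ AB · GF = 247/54]
   → A = (0, -32/9)

A = (0, -32/9)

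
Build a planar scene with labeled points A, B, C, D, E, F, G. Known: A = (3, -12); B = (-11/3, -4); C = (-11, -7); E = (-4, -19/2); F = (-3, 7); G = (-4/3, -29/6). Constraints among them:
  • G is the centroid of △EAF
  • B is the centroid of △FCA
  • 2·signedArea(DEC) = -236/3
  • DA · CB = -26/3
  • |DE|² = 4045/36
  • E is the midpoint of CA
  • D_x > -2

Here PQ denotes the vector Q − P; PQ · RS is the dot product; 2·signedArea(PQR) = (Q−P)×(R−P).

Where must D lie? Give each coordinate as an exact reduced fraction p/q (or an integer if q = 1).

1. D_x = -1  [2·signedArea(DEC) = -236/3 ∩ DA · CB = -26/3]
2. D_y = 2/3  [2·signedArea(DEC) = -236/3 ∩ DA · CB = -26/3]
   → D = (-1, 2/3)

D = (-1, 2/3)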